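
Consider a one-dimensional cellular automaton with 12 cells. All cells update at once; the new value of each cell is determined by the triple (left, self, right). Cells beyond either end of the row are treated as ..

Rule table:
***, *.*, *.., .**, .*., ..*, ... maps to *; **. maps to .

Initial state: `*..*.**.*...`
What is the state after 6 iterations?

*.*****.**.*

iteration 1: ******.*****
iteration 2: *****.*****.
iteration 3: ****.*****.*
iteration 4: ***.*****.**
iteration 5: **.*****.**.
iteration 6: *.*****.**.*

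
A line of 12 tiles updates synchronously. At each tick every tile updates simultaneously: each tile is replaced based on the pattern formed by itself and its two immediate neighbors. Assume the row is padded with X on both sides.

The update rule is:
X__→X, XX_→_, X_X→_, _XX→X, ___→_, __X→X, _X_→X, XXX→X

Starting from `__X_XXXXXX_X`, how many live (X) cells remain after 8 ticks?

XXX_XXXXX__X
XX__XXXX_XXX
X_XXXXX__XXX
__XXXX_XXXXX
XXXXX__XXXXX
XXXX_XXXXXXX
XXX__XXXXXXX
XX_XXXXXXXXX
count of X: 11

11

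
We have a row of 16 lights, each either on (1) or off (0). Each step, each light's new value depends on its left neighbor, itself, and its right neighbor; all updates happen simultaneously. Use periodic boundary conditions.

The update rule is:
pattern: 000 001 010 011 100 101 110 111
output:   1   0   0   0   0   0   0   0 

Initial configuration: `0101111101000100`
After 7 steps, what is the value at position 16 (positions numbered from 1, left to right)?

1

step 1: 0000000000010001
step 2: 0111111111000100
step 3: 0000000000010001  (repeats step 1; period 2)
step 7: 0000000000010001
position 16 holds 1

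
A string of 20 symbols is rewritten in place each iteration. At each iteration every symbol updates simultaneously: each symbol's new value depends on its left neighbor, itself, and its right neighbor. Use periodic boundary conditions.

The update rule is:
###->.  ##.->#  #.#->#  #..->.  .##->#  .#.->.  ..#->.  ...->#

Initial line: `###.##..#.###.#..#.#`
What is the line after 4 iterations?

..####...##.##....##
..#..#.#.#####.##.##
......#.##...#######
.####..###.#.#.....#

.####..###.#.#.....#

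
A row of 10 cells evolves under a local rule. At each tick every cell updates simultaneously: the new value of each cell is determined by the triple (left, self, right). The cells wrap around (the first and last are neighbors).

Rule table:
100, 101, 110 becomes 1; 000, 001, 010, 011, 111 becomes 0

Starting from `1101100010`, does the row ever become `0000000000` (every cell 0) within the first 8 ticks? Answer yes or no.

no

0110110001
1011011000
0101101100
0010110110
0001011011
1000101101
1100010110
0110001011
tick 8 is 0110001011, still not uniform 0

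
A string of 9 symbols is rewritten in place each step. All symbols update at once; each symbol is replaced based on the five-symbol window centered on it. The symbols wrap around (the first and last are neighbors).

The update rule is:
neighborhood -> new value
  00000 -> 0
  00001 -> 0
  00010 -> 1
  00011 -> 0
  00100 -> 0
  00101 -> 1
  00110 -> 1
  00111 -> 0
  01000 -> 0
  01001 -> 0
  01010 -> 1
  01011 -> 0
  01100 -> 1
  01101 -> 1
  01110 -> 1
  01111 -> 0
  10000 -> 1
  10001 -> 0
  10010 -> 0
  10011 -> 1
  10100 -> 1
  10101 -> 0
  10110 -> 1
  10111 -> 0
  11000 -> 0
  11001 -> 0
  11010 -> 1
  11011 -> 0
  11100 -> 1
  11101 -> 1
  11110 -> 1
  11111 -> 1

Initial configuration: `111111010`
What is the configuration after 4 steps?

001111100
000011101
010001111
110000011

110000011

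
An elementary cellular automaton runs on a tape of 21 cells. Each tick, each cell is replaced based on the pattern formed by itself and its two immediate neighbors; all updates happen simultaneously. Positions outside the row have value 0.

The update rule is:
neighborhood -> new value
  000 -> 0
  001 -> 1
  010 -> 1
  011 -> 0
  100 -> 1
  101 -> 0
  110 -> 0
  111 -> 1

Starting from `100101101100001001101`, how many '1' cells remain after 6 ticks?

9

111100000010011110001
011010000111101101011
100011001011000001000
110100111000100011100
000111010101110101010
001010010100100101011
count of 1: 9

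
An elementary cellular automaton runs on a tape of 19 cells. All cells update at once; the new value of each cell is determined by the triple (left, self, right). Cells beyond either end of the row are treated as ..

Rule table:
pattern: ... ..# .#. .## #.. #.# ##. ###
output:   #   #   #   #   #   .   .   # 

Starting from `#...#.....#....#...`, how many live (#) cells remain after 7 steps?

17

###################
##################.
#################.#
################..#
###############.###
##############..##.
#############.###.#
count of #: 17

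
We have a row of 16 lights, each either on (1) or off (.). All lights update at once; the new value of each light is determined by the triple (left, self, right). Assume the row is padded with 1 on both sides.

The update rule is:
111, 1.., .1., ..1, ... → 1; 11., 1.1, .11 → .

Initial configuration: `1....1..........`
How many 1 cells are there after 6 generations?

11

.111111111111111
..11111111111111
11.1111111111111
1...111111111111
.111.11111111111
..1...1111111111
count of 1: 11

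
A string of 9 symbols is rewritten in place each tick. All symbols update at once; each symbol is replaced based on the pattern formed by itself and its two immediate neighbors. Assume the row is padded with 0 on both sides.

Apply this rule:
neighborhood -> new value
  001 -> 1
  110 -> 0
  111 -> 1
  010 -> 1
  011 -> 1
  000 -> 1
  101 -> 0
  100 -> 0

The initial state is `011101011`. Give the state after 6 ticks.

tick 1: 111001010
tick 2: 110011010
tick 3: 100110010
tick 4: 101100110
tick 5: 101001100
tick 6: 101011001

101011001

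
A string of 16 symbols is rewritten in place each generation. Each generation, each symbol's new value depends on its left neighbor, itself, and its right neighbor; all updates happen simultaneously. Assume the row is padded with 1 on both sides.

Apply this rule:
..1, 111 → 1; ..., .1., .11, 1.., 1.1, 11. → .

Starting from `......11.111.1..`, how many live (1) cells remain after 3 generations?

3

.....1....1....1
....1....1....1.
...1....1....1..
count of 1: 3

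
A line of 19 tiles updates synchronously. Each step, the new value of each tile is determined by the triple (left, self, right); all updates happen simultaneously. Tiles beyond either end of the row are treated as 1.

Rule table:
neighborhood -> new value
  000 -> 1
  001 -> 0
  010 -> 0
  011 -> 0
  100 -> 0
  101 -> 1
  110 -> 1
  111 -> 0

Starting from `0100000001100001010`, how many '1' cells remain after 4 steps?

1001111100101100101
1000000100010100010
1011110001001001001
1100010100000000000
count of 1: 4

4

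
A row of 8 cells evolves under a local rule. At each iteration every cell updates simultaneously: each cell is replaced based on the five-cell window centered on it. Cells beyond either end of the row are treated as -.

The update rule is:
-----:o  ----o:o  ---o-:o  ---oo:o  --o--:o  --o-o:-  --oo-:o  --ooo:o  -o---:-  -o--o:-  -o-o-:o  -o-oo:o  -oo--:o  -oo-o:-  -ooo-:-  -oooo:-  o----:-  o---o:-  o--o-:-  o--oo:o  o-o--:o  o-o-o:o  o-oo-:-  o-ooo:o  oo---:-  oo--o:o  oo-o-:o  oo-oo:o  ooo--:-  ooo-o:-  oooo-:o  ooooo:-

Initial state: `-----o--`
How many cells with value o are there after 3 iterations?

4

oooooo--
o---o---
o--oo--o
count of o: 4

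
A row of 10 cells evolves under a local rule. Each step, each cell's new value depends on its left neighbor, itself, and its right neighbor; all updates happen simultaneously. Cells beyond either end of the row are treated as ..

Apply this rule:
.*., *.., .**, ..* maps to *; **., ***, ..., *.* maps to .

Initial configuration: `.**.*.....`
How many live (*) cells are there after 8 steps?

5

step 1: **..**....
step 2: *.***.*...
step 3: *.*...**..
step 4: *.**.**.*.
step 5: *.*..*..**
step 6: *.*******.
step 7: *.*......*
step 8: *.**....**
count of *: 5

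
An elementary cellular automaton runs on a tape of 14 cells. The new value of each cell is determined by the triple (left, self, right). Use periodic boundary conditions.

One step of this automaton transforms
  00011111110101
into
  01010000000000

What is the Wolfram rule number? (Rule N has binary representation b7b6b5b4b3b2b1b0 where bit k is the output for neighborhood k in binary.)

9

position 4: 111 → 0  (bit 7 = 0)
position 9: 110 → 0  (bit 6 = 0)
position 10: 101 → 0  (bit 5 = 0)
position 0: 100 → 0  (bit 4 = 0)
position 3: 011 → 1  (bit 3 = 1)
position 11: 010 → 0  (bit 2 = 0)
position 2: 001 → 0  (bit 1 = 0)
position 1: 000 → 1  (bit 0 = 1)
bits b7..b0 = 00001001 = 9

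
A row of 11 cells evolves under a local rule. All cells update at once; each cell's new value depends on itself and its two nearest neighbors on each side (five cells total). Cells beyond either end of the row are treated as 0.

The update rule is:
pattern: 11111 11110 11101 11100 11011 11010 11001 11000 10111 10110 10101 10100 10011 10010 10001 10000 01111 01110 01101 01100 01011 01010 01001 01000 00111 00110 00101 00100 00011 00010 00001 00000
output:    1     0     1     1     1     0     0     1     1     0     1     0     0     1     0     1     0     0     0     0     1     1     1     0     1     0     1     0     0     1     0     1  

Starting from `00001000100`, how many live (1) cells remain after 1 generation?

5

generation 1: 11010001001
count of 1: 5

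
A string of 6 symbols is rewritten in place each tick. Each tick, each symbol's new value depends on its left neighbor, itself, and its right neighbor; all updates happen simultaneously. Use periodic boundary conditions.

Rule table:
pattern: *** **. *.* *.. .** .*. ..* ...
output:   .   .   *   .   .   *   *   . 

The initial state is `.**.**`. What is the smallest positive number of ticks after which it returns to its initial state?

6

*..*..
*.**.*
.*..*.
**.**.
..*..*
.**.**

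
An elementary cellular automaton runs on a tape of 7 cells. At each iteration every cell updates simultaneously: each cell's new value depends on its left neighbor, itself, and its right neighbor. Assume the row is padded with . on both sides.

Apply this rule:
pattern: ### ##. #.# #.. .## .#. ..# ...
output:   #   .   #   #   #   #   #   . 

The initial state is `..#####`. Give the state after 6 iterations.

iteration 1: .#####.
iteration 2: #####.#
iteration 3: ####.##
iteration 4: ###.##.
iteration 5: ##.##.#
iteration 6: #.##.##

#.##.##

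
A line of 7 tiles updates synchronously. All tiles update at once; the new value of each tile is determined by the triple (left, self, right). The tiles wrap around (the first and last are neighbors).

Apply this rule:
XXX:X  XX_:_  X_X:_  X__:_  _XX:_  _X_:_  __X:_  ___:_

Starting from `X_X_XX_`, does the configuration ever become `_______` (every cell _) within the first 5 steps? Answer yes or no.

yes

step 1: _______
all cells are _ at step 1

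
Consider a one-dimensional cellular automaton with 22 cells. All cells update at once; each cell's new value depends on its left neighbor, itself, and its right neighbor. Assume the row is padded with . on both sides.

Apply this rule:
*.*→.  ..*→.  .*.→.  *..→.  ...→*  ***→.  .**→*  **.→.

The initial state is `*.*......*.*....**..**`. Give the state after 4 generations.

..***.*....***.*..*.*.

....****.....**.*...*.
***.*....***.*....*...
*.....**.*.....**...**
..***.*....***.*..*.*.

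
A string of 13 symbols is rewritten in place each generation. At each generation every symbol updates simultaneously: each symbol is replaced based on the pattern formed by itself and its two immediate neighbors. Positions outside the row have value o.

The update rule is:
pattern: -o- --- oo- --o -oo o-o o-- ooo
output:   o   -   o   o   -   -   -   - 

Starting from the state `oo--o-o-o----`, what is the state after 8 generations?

-o--o-o-o--o-

-o-oo-o-o---o
-o--o-o-o--o-
-o-oo-o-o-oo-
-o--o-o-o--o-  (repeats generation 2; period 2)
generation 8: -o--o-o-o--o-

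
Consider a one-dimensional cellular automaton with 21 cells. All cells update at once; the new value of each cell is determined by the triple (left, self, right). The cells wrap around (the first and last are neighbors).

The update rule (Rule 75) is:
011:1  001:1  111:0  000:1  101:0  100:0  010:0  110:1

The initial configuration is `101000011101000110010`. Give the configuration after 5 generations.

010101111100011111100

generation 1: 000011110100011110100
generation 2: 111110010001110010001
generation 3: 000010100111010100111
generation 4: 011100001101000001101
generation 5: 010101111100011111100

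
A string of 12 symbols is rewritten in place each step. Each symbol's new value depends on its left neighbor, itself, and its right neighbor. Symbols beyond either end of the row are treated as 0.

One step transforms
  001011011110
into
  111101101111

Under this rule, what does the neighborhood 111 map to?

At position 8 the neighborhood is 111; the next row has 1 there.

1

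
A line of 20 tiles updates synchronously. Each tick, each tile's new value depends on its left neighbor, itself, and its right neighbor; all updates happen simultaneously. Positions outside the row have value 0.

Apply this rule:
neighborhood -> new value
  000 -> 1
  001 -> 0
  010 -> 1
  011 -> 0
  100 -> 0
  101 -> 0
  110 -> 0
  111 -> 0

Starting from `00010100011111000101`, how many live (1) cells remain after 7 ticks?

11010101000000010101
00010101011111010101
11010101000000010101  (repeats tick 1; period 2)
tick 7: 11010101000000010101
count of 1: 8

8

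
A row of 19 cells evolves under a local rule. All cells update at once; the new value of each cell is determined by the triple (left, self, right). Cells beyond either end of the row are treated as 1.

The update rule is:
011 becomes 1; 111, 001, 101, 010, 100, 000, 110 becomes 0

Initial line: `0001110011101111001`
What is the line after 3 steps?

step 1: 0001000010001000001
step 2: 0000000000000000001
step 3: 0000000000000000001

0000000000000000001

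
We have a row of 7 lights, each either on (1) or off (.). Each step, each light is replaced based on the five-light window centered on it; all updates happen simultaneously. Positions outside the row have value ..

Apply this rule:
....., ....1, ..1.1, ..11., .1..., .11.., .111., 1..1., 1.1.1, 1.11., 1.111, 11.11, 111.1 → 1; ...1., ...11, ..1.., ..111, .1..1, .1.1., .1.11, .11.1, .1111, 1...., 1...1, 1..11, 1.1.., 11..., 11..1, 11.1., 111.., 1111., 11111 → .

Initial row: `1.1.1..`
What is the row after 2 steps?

1.1..1.
1...1.1

1...1.1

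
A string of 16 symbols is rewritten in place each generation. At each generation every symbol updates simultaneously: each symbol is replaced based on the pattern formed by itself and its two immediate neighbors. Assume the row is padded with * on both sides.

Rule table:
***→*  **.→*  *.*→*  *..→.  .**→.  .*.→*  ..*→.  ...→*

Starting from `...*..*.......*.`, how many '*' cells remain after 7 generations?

12

generation 1: .*.*..*.*****.**
generation 2: ****..**.*****.*
generation 3: ****...**.*****.
generation 4: ****.*..**.*****
generation 5: ******...**.****
generation 6: ******.*..**.***
generation 7: ********...**.**
count of *: 12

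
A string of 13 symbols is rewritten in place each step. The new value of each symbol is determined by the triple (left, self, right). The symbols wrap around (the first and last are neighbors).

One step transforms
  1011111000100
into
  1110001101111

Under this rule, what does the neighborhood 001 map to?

At position 9 the neighborhood is 001; the next row has 1 there.

1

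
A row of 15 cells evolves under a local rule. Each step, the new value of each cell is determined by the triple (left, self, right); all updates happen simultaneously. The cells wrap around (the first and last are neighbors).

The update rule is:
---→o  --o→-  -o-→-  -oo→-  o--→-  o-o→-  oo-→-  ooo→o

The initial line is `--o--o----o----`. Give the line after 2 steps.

--oooo----o--oo

o------oo---ooo
--oooo----o--oo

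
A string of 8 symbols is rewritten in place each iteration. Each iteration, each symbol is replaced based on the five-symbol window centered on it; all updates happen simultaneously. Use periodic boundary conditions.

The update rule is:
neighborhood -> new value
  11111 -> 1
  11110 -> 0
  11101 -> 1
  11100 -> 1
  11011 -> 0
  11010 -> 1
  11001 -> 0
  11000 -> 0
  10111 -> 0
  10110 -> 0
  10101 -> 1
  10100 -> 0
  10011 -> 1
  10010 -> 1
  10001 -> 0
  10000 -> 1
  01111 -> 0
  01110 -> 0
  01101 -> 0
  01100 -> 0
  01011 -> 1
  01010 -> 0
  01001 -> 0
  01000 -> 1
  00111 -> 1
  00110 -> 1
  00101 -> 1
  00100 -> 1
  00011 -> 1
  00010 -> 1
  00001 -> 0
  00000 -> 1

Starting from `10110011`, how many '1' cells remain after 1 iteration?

10000110
count of 1: 3

3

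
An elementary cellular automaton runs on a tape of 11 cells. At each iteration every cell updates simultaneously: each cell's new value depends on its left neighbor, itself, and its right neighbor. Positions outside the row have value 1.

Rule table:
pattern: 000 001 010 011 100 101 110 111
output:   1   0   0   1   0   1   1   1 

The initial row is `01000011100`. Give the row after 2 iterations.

10011111100

10011011100
10011111100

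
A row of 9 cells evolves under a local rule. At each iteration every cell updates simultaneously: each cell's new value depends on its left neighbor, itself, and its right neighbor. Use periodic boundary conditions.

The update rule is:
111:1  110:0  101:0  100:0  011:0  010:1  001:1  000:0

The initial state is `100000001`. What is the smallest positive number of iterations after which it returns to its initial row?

iteration 1: 000000010
iteration 2: 000000110
iteration 3: 000001000
iteration 4: 000011000
iteration 5: 000100000
iteration 6: 001100000
iteration 7: 010000000
iteration 8: 110000000
iteration 9: 000000001
iteration 10: 000000011
iteration 11: 000000100
iteration 12: 000001100
iteration 13: 000010000
iteration 14: 000110000
iteration 15: 001000000
iteration 16: 011000000
iteration 17: 100000000
iteration 18: 100000001

18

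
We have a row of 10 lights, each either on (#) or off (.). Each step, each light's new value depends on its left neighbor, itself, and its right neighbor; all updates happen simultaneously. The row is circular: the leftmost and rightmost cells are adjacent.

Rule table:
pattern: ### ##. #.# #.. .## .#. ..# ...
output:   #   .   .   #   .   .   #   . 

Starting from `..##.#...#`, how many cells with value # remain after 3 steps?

step 1: ##....#.#.
step 2: ..#..#....
step 3: .#.##.#...
count of #: 4

4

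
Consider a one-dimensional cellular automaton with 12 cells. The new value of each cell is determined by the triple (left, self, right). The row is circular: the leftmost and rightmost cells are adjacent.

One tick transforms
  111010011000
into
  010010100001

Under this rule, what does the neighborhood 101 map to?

At position 3 the neighborhood is 101; the next row has 0 there.

0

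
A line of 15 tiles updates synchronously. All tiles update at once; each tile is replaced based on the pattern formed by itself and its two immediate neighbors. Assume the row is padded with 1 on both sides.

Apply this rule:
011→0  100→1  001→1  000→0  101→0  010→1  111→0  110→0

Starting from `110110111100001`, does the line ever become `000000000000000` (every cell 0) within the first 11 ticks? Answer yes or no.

yes

000000000010010
100000000111110
010000001000000
011000011100001
000100100010010
101111110111110
000000000000000
all cells are 0 at tick 7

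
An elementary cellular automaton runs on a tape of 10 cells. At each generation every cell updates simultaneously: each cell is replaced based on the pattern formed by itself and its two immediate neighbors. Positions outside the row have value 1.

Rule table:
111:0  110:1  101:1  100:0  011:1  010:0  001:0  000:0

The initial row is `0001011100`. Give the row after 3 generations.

0000101000

generation 1: 0000110100
generation 2: 0000111000
generation 3: 0000101000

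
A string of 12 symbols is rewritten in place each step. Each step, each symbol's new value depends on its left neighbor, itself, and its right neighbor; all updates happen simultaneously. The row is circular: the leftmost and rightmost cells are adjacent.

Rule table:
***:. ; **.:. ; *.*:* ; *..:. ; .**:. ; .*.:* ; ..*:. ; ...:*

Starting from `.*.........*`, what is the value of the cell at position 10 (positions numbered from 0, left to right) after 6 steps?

**.*******.*
..*.......*.
*.*.*****.*.
****.....***
.....***....
****.....***
position 10 holds *

*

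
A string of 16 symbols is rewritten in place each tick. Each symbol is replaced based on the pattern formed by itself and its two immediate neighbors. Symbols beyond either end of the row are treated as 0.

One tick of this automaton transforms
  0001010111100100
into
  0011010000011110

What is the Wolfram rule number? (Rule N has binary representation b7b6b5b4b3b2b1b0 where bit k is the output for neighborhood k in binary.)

22

position 8: 111 → 0  (bit 7 = 0)
position 10: 110 → 0  (bit 6 = 0)
position 4: 101 → 0  (bit 5 = 0)
position 11: 100 → 1  (bit 4 = 1)
position 7: 011 → 0  (bit 3 = 0)
position 3: 010 → 1  (bit 2 = 1)
position 2: 001 → 1  (bit 1 = 1)
position 0: 000 → 0  (bit 0 = 0)
bits b7..b0 = 00010110 = 22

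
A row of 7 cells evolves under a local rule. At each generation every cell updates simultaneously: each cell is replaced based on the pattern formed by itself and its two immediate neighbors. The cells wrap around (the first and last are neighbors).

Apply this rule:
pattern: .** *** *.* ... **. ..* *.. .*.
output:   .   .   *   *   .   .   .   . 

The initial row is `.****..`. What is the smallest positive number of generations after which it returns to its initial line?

2

......*
.****..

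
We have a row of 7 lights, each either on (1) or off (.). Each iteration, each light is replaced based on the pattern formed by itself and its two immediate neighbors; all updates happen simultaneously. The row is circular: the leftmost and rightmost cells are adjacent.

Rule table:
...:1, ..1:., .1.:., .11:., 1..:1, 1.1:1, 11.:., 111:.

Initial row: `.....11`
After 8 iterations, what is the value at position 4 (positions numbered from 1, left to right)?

1111...
....11.
111...1
...11..
11...11
..11...
1...111
.11....
position 4 holds .

.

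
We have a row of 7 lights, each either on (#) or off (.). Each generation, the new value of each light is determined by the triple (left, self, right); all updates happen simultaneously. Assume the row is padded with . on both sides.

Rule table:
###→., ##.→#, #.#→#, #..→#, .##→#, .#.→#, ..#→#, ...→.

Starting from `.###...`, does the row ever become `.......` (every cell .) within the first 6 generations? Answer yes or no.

##.##..
######.
#....##
##..###
#####.#
#...###
generation 6 is #...###, still not uniform .

no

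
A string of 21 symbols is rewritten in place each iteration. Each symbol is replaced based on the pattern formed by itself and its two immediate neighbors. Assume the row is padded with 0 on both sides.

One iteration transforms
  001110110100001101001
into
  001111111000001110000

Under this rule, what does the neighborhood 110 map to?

1

At position 4 the neighborhood is 110; the next row has 1 there.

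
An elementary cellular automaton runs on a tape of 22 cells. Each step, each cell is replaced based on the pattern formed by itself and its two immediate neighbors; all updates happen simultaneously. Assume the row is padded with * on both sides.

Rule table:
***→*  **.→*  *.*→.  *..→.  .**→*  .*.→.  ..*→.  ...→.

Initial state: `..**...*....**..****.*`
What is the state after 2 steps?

..**........**..****.*

..**........**..****.*
..**........**..****.*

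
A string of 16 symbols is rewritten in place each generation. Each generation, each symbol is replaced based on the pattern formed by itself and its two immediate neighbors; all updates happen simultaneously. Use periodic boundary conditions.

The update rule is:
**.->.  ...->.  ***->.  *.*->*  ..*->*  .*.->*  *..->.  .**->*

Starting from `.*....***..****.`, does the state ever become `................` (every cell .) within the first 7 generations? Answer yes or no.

generation 1: **...**...**....
generation 2: *...**...**....*
generation 3: ...**...**....**
generation 4: ..**...**....**.
generation 5: .**...**....**..
generation 6: **...**....**...
generation 7: *...**....**...*
generation 7 is *...**....**...*, still not uniform .

no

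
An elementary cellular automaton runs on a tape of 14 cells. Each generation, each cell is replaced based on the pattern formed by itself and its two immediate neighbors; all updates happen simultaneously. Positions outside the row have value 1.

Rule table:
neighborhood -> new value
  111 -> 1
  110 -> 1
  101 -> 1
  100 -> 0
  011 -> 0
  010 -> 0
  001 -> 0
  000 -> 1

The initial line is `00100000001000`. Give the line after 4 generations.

11001001110110

00001111100010
01100111101001
10100011110000
11001001110110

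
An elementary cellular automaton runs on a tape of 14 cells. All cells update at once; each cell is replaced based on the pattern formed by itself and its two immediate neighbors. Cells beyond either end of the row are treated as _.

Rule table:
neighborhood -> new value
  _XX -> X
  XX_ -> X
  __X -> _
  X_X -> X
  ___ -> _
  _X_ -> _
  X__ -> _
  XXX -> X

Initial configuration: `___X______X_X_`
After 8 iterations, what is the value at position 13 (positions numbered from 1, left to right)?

___________X__
______________
______________  (fixed point — unchanged through iteration 8)
position 13 holds _

_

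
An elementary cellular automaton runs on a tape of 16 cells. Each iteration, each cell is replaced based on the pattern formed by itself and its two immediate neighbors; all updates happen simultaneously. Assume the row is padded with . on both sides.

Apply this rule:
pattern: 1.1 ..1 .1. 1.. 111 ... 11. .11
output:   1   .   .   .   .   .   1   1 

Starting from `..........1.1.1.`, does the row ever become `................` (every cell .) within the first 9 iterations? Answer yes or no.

yes

iteration 1: ...........1.1..
iteration 2: ............1...
iteration 3: ................
all cells are . at iteration 3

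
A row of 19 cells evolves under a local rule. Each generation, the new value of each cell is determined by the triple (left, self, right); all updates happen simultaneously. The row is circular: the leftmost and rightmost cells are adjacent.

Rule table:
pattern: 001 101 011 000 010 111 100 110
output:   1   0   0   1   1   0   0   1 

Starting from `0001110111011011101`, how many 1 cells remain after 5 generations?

7

0110010001001000101
0010110111011011101
0110010001001000101  (repeats generation 1; period 2)
generation 5: 0110010001001000101
count of 1: 7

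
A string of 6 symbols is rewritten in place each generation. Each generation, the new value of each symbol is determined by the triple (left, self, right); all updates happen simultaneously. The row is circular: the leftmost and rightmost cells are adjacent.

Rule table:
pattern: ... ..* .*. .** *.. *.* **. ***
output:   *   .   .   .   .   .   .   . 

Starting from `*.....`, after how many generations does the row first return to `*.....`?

2

..***.
*.....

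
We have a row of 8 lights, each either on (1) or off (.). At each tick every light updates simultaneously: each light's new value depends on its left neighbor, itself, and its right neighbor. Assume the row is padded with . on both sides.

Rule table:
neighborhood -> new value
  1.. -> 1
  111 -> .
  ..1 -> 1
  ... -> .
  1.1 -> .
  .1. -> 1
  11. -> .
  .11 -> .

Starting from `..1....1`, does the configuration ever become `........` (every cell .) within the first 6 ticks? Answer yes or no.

no

tick 1: .111..11
tick 2: 1...11..
tick 3: 11.1..1.
tick 4: ...11111
tick 5: ..1.....
tick 6: .111....
tick 6 is .111...., still not uniform .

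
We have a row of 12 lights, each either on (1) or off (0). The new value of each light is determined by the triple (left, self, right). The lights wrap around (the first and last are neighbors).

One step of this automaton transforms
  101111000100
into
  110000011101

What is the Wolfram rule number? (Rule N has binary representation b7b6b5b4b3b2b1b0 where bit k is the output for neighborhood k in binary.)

position 3: 111 → 0  (bit 7 = 0)
position 5: 110 → 0  (bit 6 = 0)
position 1: 101 → 1  (bit 5 = 1)
position 6: 100 → 0  (bit 4 = 0)
position 2: 011 → 0  (bit 3 = 0)
position 0: 010 → 1  (bit 2 = 1)
position 8: 001 → 1  (bit 1 = 1)
position 7: 000 → 1  (bit 0 = 1)
bits b7..b0 = 00100111 = 39

39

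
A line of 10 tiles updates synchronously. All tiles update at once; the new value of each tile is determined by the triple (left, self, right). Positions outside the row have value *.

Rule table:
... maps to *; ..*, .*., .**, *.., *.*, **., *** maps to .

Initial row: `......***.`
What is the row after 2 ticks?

......***.

.****.....
......***.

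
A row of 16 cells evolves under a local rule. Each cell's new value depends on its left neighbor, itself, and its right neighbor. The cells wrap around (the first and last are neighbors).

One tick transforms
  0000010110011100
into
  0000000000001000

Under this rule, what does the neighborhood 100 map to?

0

At position 9 the neighborhood is 100; the next row has 0 there.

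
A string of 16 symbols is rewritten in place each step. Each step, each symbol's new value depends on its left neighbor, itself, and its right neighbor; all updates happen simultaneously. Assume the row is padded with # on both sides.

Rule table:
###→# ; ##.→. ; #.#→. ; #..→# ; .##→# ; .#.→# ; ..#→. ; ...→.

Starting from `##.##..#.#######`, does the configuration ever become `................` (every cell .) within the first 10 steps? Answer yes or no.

step 1: #..#.#.#.#######
step 2: .#.#.#.#.#######
step 3: .#.#.#.#.#######  (fixed point — unchanged through step 10)
step 10 is .#.#.#.#.#######, still not uniform .

no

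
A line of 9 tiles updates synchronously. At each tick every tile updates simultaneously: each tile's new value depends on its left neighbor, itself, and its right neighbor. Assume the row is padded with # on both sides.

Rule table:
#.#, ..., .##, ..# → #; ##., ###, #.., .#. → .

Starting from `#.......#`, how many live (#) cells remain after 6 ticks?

tick 1: ..#######
tick 2: .##......
tick 3: ##..#####
tick 4: ...##....
tick 5: .###..###
tick 6: ##...##..
count of #: 4

4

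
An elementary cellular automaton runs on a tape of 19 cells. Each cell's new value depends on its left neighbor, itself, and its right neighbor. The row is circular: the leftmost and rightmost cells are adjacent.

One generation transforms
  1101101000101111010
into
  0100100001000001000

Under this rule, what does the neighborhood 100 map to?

0

At position 7 the neighborhood is 100; the next row has 0 there.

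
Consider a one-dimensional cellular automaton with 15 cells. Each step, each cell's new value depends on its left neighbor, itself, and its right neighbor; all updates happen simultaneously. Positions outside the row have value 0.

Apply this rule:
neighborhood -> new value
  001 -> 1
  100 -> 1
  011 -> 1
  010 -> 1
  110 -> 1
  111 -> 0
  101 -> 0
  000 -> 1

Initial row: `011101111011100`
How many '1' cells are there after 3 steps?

8

110101001010111
110101111010101
110101001010101
count of 1: 8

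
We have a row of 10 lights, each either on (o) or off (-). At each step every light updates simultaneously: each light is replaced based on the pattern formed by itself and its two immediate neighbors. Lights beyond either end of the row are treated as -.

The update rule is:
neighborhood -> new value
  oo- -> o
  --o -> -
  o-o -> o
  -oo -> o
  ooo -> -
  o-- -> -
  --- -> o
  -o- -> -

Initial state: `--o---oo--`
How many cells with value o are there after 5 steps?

step 1: o---o-oo-o
step 2: --o--oooo-
step 3: o----o--o-
step 4: --oo------
step 5: o-oo-ooooo
count of o: 8

8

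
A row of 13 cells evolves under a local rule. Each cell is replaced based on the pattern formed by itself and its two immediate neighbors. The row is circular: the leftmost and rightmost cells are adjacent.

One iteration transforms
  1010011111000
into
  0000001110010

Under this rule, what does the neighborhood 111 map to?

1

At position 6 the neighborhood is 111; the next row has 1 there.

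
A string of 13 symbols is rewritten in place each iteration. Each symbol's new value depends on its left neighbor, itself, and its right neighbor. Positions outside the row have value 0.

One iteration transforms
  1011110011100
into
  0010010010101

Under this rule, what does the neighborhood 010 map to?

0

At position 0 the neighborhood is 010; the next row has 0 there.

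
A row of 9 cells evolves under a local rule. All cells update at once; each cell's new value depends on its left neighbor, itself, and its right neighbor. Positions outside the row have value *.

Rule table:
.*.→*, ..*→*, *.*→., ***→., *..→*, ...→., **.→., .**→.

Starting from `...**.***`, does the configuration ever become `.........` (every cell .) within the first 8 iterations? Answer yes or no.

*.*......
..**....*
**..*..*.
..******.
**.......
..*.....*
****...*.
....*.**.
iteration 8 is ....*.**., still not uniform .

no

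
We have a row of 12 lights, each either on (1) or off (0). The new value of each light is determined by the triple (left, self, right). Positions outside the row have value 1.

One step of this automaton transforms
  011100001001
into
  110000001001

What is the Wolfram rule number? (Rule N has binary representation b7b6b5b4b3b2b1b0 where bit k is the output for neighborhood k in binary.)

44

position 2: 111 → 0  (bit 7 = 0)
position 3: 110 → 0  (bit 6 = 0)
position 0: 101 → 1  (bit 5 = 1)
position 4: 100 → 0  (bit 4 = 0)
position 1: 011 → 1  (bit 3 = 1)
position 8: 010 → 1  (bit 2 = 1)
position 7: 001 → 0  (bit 1 = 0)
position 5: 000 → 0  (bit 0 = 0)
bits b7..b0 = 00101100 = 44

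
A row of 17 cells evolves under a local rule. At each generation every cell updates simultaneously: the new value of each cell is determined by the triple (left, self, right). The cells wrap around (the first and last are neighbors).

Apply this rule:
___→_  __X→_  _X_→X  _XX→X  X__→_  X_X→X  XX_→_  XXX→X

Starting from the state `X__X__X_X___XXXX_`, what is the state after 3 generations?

___X__X_____X_XX_

X__X__XXX___XXX_X
___X__XX____XX_XX
___X__X_____X_XX_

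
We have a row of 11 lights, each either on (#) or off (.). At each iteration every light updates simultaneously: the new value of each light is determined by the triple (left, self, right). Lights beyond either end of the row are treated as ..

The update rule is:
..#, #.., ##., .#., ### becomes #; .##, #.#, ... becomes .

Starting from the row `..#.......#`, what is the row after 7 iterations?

.###.....##
#.###...#.#
#..###.##.#
###.##..#.#
.##..####.#
#.###.###.#
#..##..##.#

#..##..##.#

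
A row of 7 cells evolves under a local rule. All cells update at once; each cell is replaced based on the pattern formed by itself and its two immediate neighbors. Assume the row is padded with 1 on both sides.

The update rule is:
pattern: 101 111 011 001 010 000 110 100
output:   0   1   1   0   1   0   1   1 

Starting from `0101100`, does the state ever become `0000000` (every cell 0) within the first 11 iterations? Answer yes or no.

no

0101110
0101110  (fixed point — unchanged through iteration 11)
iteration 11 is 0101110, still not uniform 0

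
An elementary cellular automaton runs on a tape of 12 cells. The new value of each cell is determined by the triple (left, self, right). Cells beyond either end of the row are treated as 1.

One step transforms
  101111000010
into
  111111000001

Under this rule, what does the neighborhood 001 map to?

At position 9 the neighborhood is 001; the next row has 0 there.

0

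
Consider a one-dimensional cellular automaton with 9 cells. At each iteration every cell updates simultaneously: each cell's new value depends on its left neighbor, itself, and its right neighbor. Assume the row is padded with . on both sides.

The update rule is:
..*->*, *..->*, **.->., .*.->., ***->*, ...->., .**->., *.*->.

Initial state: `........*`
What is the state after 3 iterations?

.....*...

iteration 1: .......*.
iteration 2: ......*.*
iteration 3: .....*...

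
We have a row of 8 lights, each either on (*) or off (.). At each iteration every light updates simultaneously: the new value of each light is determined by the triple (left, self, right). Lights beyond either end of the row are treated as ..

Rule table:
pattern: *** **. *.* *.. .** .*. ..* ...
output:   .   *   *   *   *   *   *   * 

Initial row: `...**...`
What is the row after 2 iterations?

*......*

********
*......*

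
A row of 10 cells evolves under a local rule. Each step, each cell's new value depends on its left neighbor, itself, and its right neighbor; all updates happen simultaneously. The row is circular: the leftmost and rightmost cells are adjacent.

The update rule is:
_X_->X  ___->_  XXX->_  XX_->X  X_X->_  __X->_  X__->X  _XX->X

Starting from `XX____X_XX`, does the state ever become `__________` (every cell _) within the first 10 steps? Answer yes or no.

no

_XX___X_X_
_XXX__X_XX
_X_XX_X_XX
_X_XX_X_XX  (fixed point — unchanged through step 10)
step 10 is _X_XX_X_XX, still not uniform _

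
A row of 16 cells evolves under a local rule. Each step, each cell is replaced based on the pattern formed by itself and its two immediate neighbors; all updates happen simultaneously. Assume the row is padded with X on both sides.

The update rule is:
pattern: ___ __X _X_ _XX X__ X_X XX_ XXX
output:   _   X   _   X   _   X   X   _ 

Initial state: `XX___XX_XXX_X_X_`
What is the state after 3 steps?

X_XXX__XX___XXX_

step 1: _X__XXXXX_XX_X_X
step 2: X__XX___XXXXX_XX
step 3: X_XXX__XX___XXX_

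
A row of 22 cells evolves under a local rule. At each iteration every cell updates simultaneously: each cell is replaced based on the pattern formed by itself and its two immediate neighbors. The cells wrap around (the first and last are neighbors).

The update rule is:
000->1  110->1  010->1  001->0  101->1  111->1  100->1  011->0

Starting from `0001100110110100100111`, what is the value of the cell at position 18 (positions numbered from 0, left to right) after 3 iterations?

1

iteration 1: 1100110011011110110011
iteration 2: 1110011001101111011001
iteration 3: 1111001100110111101100
position 18 holds 1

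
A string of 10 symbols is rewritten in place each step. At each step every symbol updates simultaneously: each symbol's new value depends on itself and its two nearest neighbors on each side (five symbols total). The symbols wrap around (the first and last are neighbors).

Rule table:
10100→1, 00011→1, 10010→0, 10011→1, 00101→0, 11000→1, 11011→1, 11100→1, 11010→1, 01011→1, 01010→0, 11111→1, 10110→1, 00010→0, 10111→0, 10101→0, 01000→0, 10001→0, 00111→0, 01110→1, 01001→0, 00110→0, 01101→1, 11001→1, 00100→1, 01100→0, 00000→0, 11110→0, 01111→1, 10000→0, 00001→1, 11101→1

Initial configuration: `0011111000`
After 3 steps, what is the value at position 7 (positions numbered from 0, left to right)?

1

step 1: 1101101100
step 2: 0111111011
step 3: 1011101111
position 7 holds 1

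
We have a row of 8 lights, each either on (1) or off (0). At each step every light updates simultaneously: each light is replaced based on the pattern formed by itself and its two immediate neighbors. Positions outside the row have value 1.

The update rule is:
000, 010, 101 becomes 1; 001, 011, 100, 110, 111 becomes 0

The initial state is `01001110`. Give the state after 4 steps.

11000001
00011100
01000000
11011110

11011110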